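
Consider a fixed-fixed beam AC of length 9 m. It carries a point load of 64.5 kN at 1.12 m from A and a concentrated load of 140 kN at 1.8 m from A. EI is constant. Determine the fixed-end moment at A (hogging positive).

Release both end moments; the primary structure is a simply-supported span AC with redundants M_A and M_C.
On the primary (simply-supported) span, the end slopes from the loading are:
  at A: point load 64.5 at a = 1.12: Pab(L + b)/(6LEI) = 177.9/EI
  at C: point load 64.5 at a = 1.12: Pab(L + a)/(6LEI) = 106.7/EI
  at A: point load 140 at a = 1.8: Pab(L + b)/(6LEI) = 544.3/EI
  at C: point load 140 at a = 1.8: Pab(L + a)/(6LEI) = 362.9/EI
  θ_A0 = 722.3/EI,  θ_C0 = 469.6/EI
Flexibility coefficients: a unit moment at one end gives L/(3EI) there and L/(6EI) at the far end, so f₁₁ = f₂₂ = 3/EI and f₁₂ = f₂₁ = 1.5/EI.
Compatibility — zero rotation at each built-in end:
  3 M_A + 1.5 M_C = 722.3
  1.5 M_A + 3 M_C = 469.6
Solving the pair gives M_A = 216.7 kN·m and M_C = 48.19 kN·m (hogging).

M_A = 216.7 kN·m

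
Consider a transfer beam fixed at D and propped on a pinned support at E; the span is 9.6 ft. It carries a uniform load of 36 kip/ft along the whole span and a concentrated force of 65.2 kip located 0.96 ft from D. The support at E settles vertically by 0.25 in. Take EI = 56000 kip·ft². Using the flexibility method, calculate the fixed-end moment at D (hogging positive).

M_D = 506.2 kip·ft

Take the reaction at E as the redundant and release it; the primary structure is a cantilever fixed at D.
Deflection at E on the released cantilever, summing each load's contribution:
  UDL 36: wL⁴/(8EI) = 38221/EI
  point load 65.2 at a = 0.96: Pa²(3L − a)/(6EI) = 278.8/EI
  δ_0 = 38499/EI
Tip deflection under a unit load at E: L³/(3EI) = 294.9/EI.
With EI = 56000 kip·ft²: δ_0 = 0.68749 ft and δ_{EE} = 0.005266 ft/kip.
Compatibility — the beam at E must follow the support down by 0.02083 ft: δ_0 − R_E·δ_{EE} = 0.02083, so R_E = (0.68749 − 0.02083)/0.005266 = 126.6 kip.
Moment equilibrium about D: M_D = Σ(load moments about D) − R_E·L = 1721 − 126.6×9.6 = 506.2 kip·ft.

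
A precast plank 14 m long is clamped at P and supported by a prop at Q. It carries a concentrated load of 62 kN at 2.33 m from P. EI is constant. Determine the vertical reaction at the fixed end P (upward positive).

R_P = 59.57 kN

Release the roller at Q. Primary structure: cantilever fixed at P.
Primary-structure tip deflection at Q by superposition:
  point load 62 at a = 2.33: Pa²(3L − a)/(6EI) = 2225/EI
Flexibility coefficient — unit upward force at Q: δ_{QQ} = L³/(3EI) = 914.7/EI.
Compatibility at Q: δ_0 − R_Q·δ_{QQ} = 0, so R_Q = 2225/914.7 = 2.433 kN.
Vertical equilibrium: R_P = ΣP − R_Q = 62 − 2.433 = 59.57 kN.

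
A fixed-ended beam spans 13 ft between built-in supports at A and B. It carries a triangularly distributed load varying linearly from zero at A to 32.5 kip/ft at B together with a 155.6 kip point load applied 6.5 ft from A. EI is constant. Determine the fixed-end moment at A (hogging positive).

M_A = 435.9 kip·ft

Release both end moments; the primary structure is a simply-supported span AB with redundants M_A and M_B.
On the primary (simply-supported) span, the end slopes from the loading are:
  at A: triangular load, peak 32.5: 7w₀L³/(360EI) = 1388/EI
  at B: triangular load, peak 32.5: w₀L³/(45EI) = 1587/EI
  at A: point load 155.6 at a = 6.5: Pab(L + b)/(6LEI) = 1644/EI
  at B: point load 155.6 at a = 6.5: Pab(L + a)/(6LEI) = 1644/EI
  θ_A0 = 3032/EI,  θ_B0 = 3230/EI
Flexibility coefficients: a unit moment at one end gives L/(3EI) there and L/(6EI) at the far end, so f₁₁ = f₂₂ = 4.333/EI and f₁₂ = f₂₁ = 2.167/EI.
Compatibility — zero rotation at each built-in end:
  4.333 M_A + 2.167 M_B = 3032
  2.167 M_A + 4.333 M_B = 3230
Solving the pair gives M_A = 435.9 kip·ft and M_B = 527.5 kip·ft (hogging).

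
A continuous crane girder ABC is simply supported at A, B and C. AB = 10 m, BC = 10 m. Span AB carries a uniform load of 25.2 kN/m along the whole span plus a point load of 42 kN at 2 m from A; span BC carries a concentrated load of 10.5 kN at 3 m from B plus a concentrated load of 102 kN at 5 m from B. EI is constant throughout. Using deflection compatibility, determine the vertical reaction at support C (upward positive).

Release continuity at B by inserting a hinge; the redundant is the internal moment M_B. The primary structure is two simply-supported spans AB and BC.
Rotations at B on the released spans (each span's end-slope, ×1/EI):
  span AB: UDL 25.2: wL³/(24EI) = 1050/EI
  span AB: point load 42 at a = 2: Pab(L + a)/(6LEI) = 134.4/EI
  span BC: point load 10.5 at a = 3: Pab(L + b)/(6LEI) = 62.48/EI
  span BC: point load 102 at a = 5: Pab(L + b)/(6LEI) = 637.5/EI
  relative rotation θ_0 = (1184 + 700)/EI = 1884/EI
A unit hogging moment at B produces rotation L₁/(3EI) + L₂/(3EI) = 6.667/EI.
Compatibility: M_B·(L₁+L₂)/(3EI) = θ_0, giving M_B = 282.7 kN·m (hogging).
Span BC, ΣM about C: R_B^{BC}·10 = 583.5 + 282.7, so R_B^{BC} = 86.62 kN and R_C = 112.5 − 86.62 = 25.88 kN.

R_C = 25.88 kN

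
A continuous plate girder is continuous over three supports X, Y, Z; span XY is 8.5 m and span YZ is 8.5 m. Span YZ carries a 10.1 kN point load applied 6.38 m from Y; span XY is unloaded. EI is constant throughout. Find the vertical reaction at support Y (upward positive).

Release continuity at Y by inserting a hinge; the redundant is the internal moment M_Y. The primary structure is two simply-supported spans XY and YZ.
End slopes at the hinge Y, treating each span as simply supported:
  span YZ: point load 10.1 at a = 6.38: Pab(L + b)/(6LEI) = 28.45/EI
  relative rotation θ_0 = (0 + 28.45)/EI = 28.45/EI
A unit hogging moment at Y produces rotation L₁/(3EI) + L₂/(3EI) = 5.667/EI.
Slope continuity at Y: θ_0 = M_Y·5.667/EI, so M_Y = 28.45/5.667 = 5.02 kN·m (hogging).
Span XY, ΣM about X with M_Y applied at Y: R_Y^{XY}·8.5 = 0 + 5.02, so R_Y^{XY} = 0.5906 kN and R_X = 0 − 0.5906 = -0.5906 kN.
Span YZ, ΣM about Z: R_Y^{YZ}·8.5 = 21.41 + 5.02, so R_Y^{YZ} = 3.11 kN and R_Z = 10.1 − 3.11 = 6.99 kN.
R_Y = 0.5906 + 3.11 = 3.7 kN.

R_Y = 3.7 kN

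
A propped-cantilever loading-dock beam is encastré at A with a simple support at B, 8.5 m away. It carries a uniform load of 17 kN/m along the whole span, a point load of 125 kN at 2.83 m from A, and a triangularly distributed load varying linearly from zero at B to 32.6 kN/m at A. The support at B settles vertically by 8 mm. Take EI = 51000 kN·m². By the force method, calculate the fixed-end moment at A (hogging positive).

M_A = 524.2 kN·m

Remove the prop at B; the released (primary) structure is a cantilever built in at A.
Free-end deflection of the primary structure under the applied loading (downward +):
  UDL 17: wL⁴/(8EI) = 11093/EI
  point load 125 at a = 2.83: Pa²(3L − a)/(6EI) = 3783/EI
  triangular load, peak 32.6 at the fixed end: w₀L⁴/(30EI) = 5672/EI
  δ_0 = 20548/EI
Flexibility coefficient — unit upward force at B: δ_{BB} = L³/(3EI) = 204.7/EI.
With EI = 51000 kN·m²: δ_0 = 0.40289 m and δ_{BB} = 0.004014 m/kN.
Compatibility — the beam at B must follow the support down by 0.008 m: δ_0 − R_B·δ_{BB} = 0.008, so R_B = (0.40289 − 0.008)/0.004014 = 98.38 kN.
Moment equilibrium about A: M_A = Σ(load moments about A) − R_B·L = 1360 − 98.38×8.5 = 524.2 kN·m.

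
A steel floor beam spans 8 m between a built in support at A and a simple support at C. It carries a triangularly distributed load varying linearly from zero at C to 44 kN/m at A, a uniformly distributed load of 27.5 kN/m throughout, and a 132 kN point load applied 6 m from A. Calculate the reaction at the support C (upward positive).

Remove the prop at C; the released (primary) structure is a cantilever built in at A.
Downward deflection at the released point C due to the loads:
  triangular load, peak 44 at the fixed end: w₀L⁴/(30EI) = 6007/EI
  UDL 27.5: wL⁴/(8EI) = 14080/EI
  point load 132 at a = 6: Pa²(3L − a)/(6EI) = 14256/EI
  δ_0 = 34343/EI
Flexibility coefficient — unit upward force at C: δ_{CC} = L³/(3EI) = 170.7/EI.
Compatibility at C: δ_0 − R_C·δ_{CC} = 0, so R_C = 34343/170.7 = 201.2 kN.

R_C = 201.2 kN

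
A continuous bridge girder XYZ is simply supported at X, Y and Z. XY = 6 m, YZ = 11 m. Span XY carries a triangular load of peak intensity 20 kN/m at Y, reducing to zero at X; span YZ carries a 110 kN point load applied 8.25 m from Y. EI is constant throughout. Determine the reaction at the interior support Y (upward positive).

Take M_Y as the redundant. Released structure: two simple spans XY and YZ with a hinge at Y.
Rotations at Y on the released spans (each span's end-slope, ×1/EI):
  span XY: triangular load, peak 20: w₀L³/(45EI) = 96/EI
  span YZ: point load 110 at a = 8.25: Pab(L + b)/(6LEI) = 519.9/EI
  relative rotation θ_0 = (96 + 519.9)/EI = 615.9/EI
A unit hogging moment at Y produces rotation L₁/(3EI) + L₂/(3EI) = 5.667/EI.
Slope continuity at Y: θ_0 = M_Y·5.667/EI, so M_Y = 615.9/5.667 = 108.7 kN·m (hogging).
Span XY, ΣM about X with M_Y applied at Y: R_Y^{XY}·6 = 240 + 108.7, so R_Y^{XY} = 58.12 kN and R_X = 60 − 58.12 = 1.885 kN.
Span YZ, ΣM about Z: R_Y^{YZ}·11 = 302.5 + 108.7, so R_Y^{YZ} = 37.38 kN and R_Z = 110 − 37.38 = 72.62 kN.
R_Y = 58.12 + 37.38 = 95.5 kN.

R_Y = 95.5 kN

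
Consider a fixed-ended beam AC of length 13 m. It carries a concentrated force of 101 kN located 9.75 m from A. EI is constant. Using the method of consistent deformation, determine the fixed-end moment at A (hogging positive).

M_A = 61.55 kN·m

Take the two fixed-end moments M_A, M_C as redundants; the released structure is the simple span AC.
End rotations of the released simple span under the applied load (×1/EI):
  at A: point load 101 at a = 9.75: Pab(L + b)/(6LEI) = 666.8/EI
  at C: point load 101 at a = 9.75: Pab(L + a)/(6LEI) = 933.5/EI
  θ_A0 = 666.8/EI,  θ_C0 = 933.5/EI
Flexibility coefficients: a unit moment at one end gives L/(3EI) there and L/(6EI) at the far end, so f₁₁ = f₂₂ = 4.333/EI and f₁₂ = f₂₁ = 2.167/EI.
Compatibility — zero rotation at each built-in end:
  4.333 M_A + 2.167 M_C = 666.8
  2.167 M_A + 4.333 M_C = 933.5
Solving the pair gives M_A = 61.55 kN·m and M_C = 184.6 kN·m (hogging).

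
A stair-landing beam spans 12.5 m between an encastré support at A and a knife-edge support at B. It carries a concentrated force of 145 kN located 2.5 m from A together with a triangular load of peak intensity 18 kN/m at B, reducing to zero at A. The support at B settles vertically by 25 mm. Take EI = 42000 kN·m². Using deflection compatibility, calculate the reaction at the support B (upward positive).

Remove the prop at B; the released (primary) structure is a cantilever built in at A.
Deflection at B on the released cantilever, summing each load's contribution:
  point load 145 at a = 2.5: Pa²(3L − a)/(6EI) = 5286/EI
  triangular load, peak 18 at the free end: 11w₀L⁴/(120EI) = 40283/EI
  δ_0 = 45570/EI
Flexibility coefficient — unit upward force at B: δ_{BB} = L³/(3EI) = 651/EI.
With EI = 42000 kN·m²: δ_0 = 1.085 m and δ_{BB} = 0.015501 m/kN.
Compatibility — the beam at B must follow the support down by 0.025 m: δ_0 − R_B·δ_{BB} = 0.025, so R_B = (1.085 − 0.025)/0.015501 = 68.38 kN.

R_B = 68.38 kN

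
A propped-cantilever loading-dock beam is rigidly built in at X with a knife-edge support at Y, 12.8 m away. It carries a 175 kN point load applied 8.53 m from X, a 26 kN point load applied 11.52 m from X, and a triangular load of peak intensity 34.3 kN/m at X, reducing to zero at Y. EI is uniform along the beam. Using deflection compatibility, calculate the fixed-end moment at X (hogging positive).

Choose R_Y as the redundant. The primary structure is the cantilever fixed at X.
Downward deflection at the released point Y due to the loads:
  point load 175 at a = 8.53: Pa²(3L − a)/(6EI) = 63390/EI
  point load 26 at a = 11.52: Pa²(3L − a)/(6EI) = 15458/EI
  triangular load, peak 34.3 at the fixed end: w₀L⁴/(30EI) = 30691/EI
  δ_0 = 109539/EI
Flexibility coefficient — unit upward force at Y: δ_{YY} = L³/(3EI) = 699.1/EI.
Compatibility at Y: δ_0 − R_Y·δ_{YY} = 0, so R_Y = 109539/699.1 = 156.7 kN.
Moment equilibrium about X: M_X = Σ(load moments about X) − R_Y·L = 2729 − 156.7×12.8 = 723.2 kN·m.

M_X = 723.2 kN·m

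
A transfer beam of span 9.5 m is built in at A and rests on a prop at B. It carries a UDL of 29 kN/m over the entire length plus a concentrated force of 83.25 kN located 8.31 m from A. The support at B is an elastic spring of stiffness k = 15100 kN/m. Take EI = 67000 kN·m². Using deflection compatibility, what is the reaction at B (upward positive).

R_B = 168.4 kN

Choose R_B as the redundant. The primary structure is the cantilever fixed at A.
Deflection at B on the released cantilever, summing each load's contribution:
  UDL 29: wL⁴/(8EI) = 29526/EI
  point load 83.25 at a = 8.31: Pa²(3L − a)/(6EI) = 19345/EI
  δ_0 = 48871/EI
Tip deflection under a unit load at B: L³/(3EI) = 285.8/EI.
With EI = 67000 kN·m²: δ_0 = 0.72942 m and δ_{BB} = 0.004266 m/kN.
Compatibility — the spring shortens by R_B/k under the reaction it provides: δ_0 − R_B·δ_{BB} = R_B/k. With 1/k = 0.000066 m/kN, R_B = δ_0 / (δ_{BB} + 1/k) = 0.72942 / (0.004266 + 0.000066) = 168.4 kN.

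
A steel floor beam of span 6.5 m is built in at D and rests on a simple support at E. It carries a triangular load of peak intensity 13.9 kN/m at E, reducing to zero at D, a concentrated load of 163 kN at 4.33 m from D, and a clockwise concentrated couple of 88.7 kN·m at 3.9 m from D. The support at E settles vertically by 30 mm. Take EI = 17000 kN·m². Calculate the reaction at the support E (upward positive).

R_E = 120.9 kN

Take the reaction at E as the redundant and release it; the primary structure is a cantilever fixed at D.
Downward deflection at the released point E due to the loads:
  triangular load, peak 13.9 at the free end: 11w₀L⁴/(120EI) = 2274/EI
  point load 163 at a = 4.33: Pa²(3L − a)/(6EI) = 7727/EI
  clockwise couple 88.7 at a = 3.9: M₀a(2L − a)/(2EI) = 1574/EI
  δ_0 = 11575/EI
Tip deflection under a unit load at E: L³/(3EI) = 91.54/EI.
With EI = 17000 kN·m²: δ_0 = 0.68089 m and δ_{EE} = 0.005385 m/kN.
Compatibility — the beam at E must follow the support down by 0.03 m: δ_0 − R_E·δ_{EE} = 0.03, so R_E = (0.68089 − 0.03)/0.005385 = 120.9 kN.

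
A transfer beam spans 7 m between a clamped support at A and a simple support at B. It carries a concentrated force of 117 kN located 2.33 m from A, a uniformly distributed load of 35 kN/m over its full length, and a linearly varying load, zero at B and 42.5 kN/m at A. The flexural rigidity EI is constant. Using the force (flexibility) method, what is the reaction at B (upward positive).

R_B = 138.9 kN

Remove the prop at B; the released (primary) structure is a cantilever built in at A.
Deflection at B on the released cantilever, summing each load's contribution:
  point load 117 at a = 2.33: Pa²(3L − a)/(6EI) = 1976/EI
  UDL 35: wL⁴/(8EI) = 10504/EI
  triangular load, peak 42.5 at the fixed end: w₀L⁴/(30EI) = 3401/EI
  δ_0 = 15882/EI
Tip deflection under a unit load at B: L³/(3EI) = 114.3/EI.
The prop prevents deflection at B: R_B = δ_0/δ_{BB} = 15882/114.3 = 138.9 kN.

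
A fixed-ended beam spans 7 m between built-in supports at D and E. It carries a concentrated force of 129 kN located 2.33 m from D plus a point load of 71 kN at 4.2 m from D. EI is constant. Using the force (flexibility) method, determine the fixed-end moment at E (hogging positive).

Take the two fixed-end moments M_D, M_E as redundants; the released structure is the simple span DE.
Simple-span end rotations at D and E under the given loads:
  at D: point load 129 at a = 2.33: Pab(L + b)/(6LEI) = 390/EI
  at E: point load 129 at a = 2.33: Pab(L + a)/(6LEI) = 311.8/EI
  at D: point load 71 at a = 4.2: Pab(L + b)/(6LEI) = 194.8/EI
  at E: point load 71 at a = 4.2: Pab(L + a)/(6LEI) = 222.7/EI
  θ_D0 = 584.8/EI,  θ_E0 = 534.5/EI
Flexibility coefficients: a unit moment at one end gives L/(3EI) there and L/(6EI) at the far end, so f₁₁ = f₂₂ = 2.333/EI and f₁₂ = f₂₁ = 1.167/EI.
Compatibility — zero rotation at each built-in end:
  2.333 M_D + 1.167 M_E = 584.8
  1.167 M_D + 2.333 M_E = 534.5
Solving the pair gives M_D = 181.5 kN·m and M_E = 138.3 kN·m (hogging).

M_E = 138.3 kN·m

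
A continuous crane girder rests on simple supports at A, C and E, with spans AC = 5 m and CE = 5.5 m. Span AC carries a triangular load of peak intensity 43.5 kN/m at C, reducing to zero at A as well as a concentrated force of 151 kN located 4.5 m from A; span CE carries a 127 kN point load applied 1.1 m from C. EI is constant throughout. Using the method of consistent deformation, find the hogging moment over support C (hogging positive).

Insert a hinge at C; M_C is the redundant, and each span becomes simply supported.
End slopes at the hinge C, treating each span as simply supported:
  span AC: triangular load, peak 43.5: w₀L³/(45EI) = 120.8/EI
  span AC: point load 151 at a = 4.5: Pab(L + a)/(6LEI) = 107.6/EI
  span CE: point load 127 at a = 1.1: Pab(L + b)/(6LEI) = 184.4/EI
  relative rotation θ_0 = (228.4 + 184.4)/EI = 412.8/EI
A unit hogging moment at C produces rotation L₁/(3EI) + L₂/(3EI) = 3.5/EI.
Compatibility: M_C·(L₁+L₂)/(3EI) = θ_0, giving M_C = 117.9 kN·m (hogging).

M_C = 117.9 kN·m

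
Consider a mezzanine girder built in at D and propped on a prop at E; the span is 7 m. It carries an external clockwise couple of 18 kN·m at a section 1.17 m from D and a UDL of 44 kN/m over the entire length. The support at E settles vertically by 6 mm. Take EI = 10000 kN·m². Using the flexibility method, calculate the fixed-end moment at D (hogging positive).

M_D = 282.9 kN·m

Choose R_E as the redundant. The primary structure is the cantilever fixed at D.
Deflection at E on the released cantilever, summing each load's contribution:
  clockwise couple 18 at a = 1.17: M₀a(2L − a)/(2EI) = 135.1/EI
  UDL 44: wL⁴/(8EI) = 13206/EI
  δ_0 = 13341/EI
Flexibility coefficient — unit upward force at E: δ_{EE} = L³/(3EI) = 114.3/EI.
With EI = 10000 kN·m²: δ_0 = 1.3341 m and δ_{EE} = 0.011433 m/kN.
Compatibility — the beam at E must follow the support down by 0.006 m: δ_0 − R_E·δ_{EE} = 0.006, so R_E = (1.3341 − 0.006)/0.011433 = 116.2 kN.
Moment equilibrium about D: M_D = Σ(load moments about D) − R_E·L = 1096 − 116.2×7 = 282.9 kN·m.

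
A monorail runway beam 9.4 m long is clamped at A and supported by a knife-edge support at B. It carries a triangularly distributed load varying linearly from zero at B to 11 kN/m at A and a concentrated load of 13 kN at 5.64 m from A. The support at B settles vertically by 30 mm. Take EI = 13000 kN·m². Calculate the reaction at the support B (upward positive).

R_B = 14.55 kN

Release the roller at B. Primary structure: cantilever fixed at A.
Downward deflection at the released point B due to the loads:
  triangular load, peak 11 at the fixed end: w₀L⁴/(30EI) = 2863/EI
  point load 13 at a = 5.64: Pa²(3L − a)/(6EI) = 1555/EI
  δ_0 = 4418/EI
Tip deflection under a unit load at B: L³/(3EI) = 276.9/EI.
With EI = 13000 kN·m²: δ_0 = 0.33982 m and δ_{BB} = 0.021297 m/kN.
Compatibility — the beam at B must follow the support down by 0.03 m: δ_0 − R_B·δ_{BB} = 0.03, so R_B = (0.33982 − 0.03)/0.021297 = 14.55 kN.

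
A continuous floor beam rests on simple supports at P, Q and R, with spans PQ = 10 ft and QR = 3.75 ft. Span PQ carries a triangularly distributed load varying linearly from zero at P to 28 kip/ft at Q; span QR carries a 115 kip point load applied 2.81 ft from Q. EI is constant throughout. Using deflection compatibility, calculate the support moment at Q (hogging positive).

Take M_Q as the redundant. Released structure: two simple spans PQ and QR with a hinge at Q.
Rotations at Q on the released spans (each span's end-slope, ×1/EI):
  span PQ: triangular load, peak 28: w₀L³/(45EI) = 622.2/EI
  span QR: point load 115 at a = 2.81: Pab(L + b)/(6LEI) = 63.32/EI
  relative rotation θ_0 = (622.2 + 63.32)/EI = 685.5/EI
A unit hogging moment at Q produces rotation L₁/(3EI) + L₂/(3EI) = 4.583/EI.
Slope continuity at Q: θ_0 = M_Q·4.583/EI, so M_Q = 685.5/4.583 = 149.6 kip·ft (hogging).

M_Q = 149.6 kip·ft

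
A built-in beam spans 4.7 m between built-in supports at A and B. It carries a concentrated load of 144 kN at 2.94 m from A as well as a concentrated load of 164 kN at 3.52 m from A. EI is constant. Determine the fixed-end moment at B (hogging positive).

M_B = 207.7 kN·m

Take the two fixed-end moments M_A, M_B as redundants; the released structure is the simple span AB.
Simple-span end rotations at A and B under the given loads:
  at A: point load 144 at a = 2.94: Pab(L + b)/(6LEI) = 170.7/EI
  at B: point load 144 at a = 2.94: Pab(L + a)/(6LEI) = 201.9/EI
  at A: point load 164 at a = 3.52: Pab(L + b)/(6LEI) = 142/EI
  at B: point load 164 at a = 3.52: Pab(L + a)/(6LEI) = 198.6/EI
  θ_A0 = 312.7/EI,  θ_B0 = 400.4/EI
Flexibility coefficients: a unit moment at one end gives L/(3EI) there and L/(6EI) at the far end, so f₁₁ = f₂₂ = 1.567/EI and f₁₂ = f₂₁ = 0.7833/EI.
Compatibility — zero rotation at each built-in end:
  1.567 M_A + 0.7833 M_B = 312.7
  0.7833 M_A + 1.567 M_B = 400.4
Solving the pair gives M_A = 95.75 kN·m and M_B = 207.7 kN·m (hogging).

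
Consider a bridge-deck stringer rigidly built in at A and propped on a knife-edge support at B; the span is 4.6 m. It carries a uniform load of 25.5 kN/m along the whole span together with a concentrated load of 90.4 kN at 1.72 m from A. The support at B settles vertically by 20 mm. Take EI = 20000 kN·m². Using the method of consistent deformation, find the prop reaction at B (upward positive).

Take the reaction at B as the redundant and release it; the primary structure is a cantilever fixed at A.
Free-end deflection of the primary structure under the applied loading (downward +):
  UDL 25.5: wL⁴/(8EI) = 1427/EI
  point load 90.4 at a = 1.72: Pa²(3L − a)/(6EI) = 538.4/EI
  δ_0 = 1966/EI
Tip deflection under a unit load at B: L³/(3EI) = 32.45/EI.
With EI = 20000 kN·m²: δ_0 = 0.098282 m and δ_{BB} = 0.001622 m/kN.
Compatibility — the beam at B must follow the support down by 0.02 m: δ_0 − R_B·δ_{BB} = 0.02, so R_B = (0.098282 − 0.02)/0.001622 = 48.25 kN.

R_B = 48.25 kN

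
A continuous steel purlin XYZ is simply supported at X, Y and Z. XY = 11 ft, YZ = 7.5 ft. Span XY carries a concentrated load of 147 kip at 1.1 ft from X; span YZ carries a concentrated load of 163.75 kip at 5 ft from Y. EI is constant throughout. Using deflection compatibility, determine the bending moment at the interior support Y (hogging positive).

Release continuity at Y by inserting a hinge; the redundant is the internal moment M_Y. The primary structure is two simply-supported spans XY and YZ.
Rotations at Y on the released spans (each span's end-slope, ×1/EI):
  span XY: point load 147 at a = 1.1: Pab(L + a)/(6LEI) = 293.5/EI
  span YZ: point load 163.75 at a = 5: Pab(L + b)/(6LEI) = 454.9/EI
  relative rotation θ_0 = (293.5 + 454.9)/EI = 748.3/EI
A unit hogging moment at Y produces rotation L₁/(3EI) + L₂/(3EI) = 6.167/EI.
Compatibility: M_Y·(L₁+L₂)/(3EI) = θ_0, giving M_Y = 121.4 kip·ft (hogging).

M_Y = 121.4 kip·ft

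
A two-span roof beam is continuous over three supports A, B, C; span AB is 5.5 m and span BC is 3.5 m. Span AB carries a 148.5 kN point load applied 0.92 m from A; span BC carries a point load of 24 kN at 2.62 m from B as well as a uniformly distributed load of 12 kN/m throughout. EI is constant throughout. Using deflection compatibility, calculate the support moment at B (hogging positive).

Insert a hinge at B; M_B is the redundant, and each span becomes simply supported.
Rotations at B on the released spans (each span's end-slope, ×1/EI):
  span AB: point load 148.5 at a = 0.92: Pab(L + a)/(6LEI) = 121.7/EI
  span BC: point load 24 at a = 2.62: Pab(L + b)/(6LEI) = 11.54/EI
  span BC: UDL 12: wL³/(24EI) = 21.44/EI
  relative rotation θ_0 = (121.7 + 32.98)/EI = 154.7/EI
A unit hogging moment at B produces rotation L₁/(3EI) + L₂/(3EI) = 3/EI.
Slope continuity at B: θ_0 = M_B·3/EI, so M_B = 154.7/3 = 51.57 kN·m (hogging).

M_B = 51.57 kN·m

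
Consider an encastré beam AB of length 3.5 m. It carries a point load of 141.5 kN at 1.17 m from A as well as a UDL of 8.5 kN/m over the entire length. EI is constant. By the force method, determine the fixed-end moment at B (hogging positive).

Release both end moments; the primary structure is a simply-supported span AB with redundants M_A and M_B.
Simple-span end rotations at A and B under the given loads:
  at A: point load 141.5 at a = 1.17: Pab(L + b)/(6LEI) = 107.1/EI
  at B: point load 141.5 at a = 1.17: Pab(L + a)/(6LEI) = 85.78/EI
  at A: UDL 8.5: wL³/(24EI) = 15.18/EI
  at B: UDL 8.5: wL³/(24EI) = 15.18/EI
  θ_A0 = 122.3/EI,  θ_B0 = 101/EI
Flexibility coefficients: a unit moment at one end gives L/(3EI) there and L/(6EI) at the far end, so f₁₁ = f₂₂ = 1.167/EI and f₁₂ = f₂₁ = 0.5833/EI.
Compatibility — zero rotation at each built-in end:
  1.167 M_A + 0.5833 M_B = 122.3
  0.5833 M_A + 1.167 M_B = 101
Solving the pair gives M_A = 82.05 kN·m and M_B = 45.52 kN·m (hogging).

M_B = 45.52 kN·m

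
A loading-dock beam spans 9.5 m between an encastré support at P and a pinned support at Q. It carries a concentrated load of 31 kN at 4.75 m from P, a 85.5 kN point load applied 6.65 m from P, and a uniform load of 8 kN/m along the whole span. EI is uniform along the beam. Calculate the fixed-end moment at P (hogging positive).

M_P = 256.3 kN·m

Remove the prop at Q; the released (primary) structure is a cantilever built in at P.
Downward deflection at the released point Q due to the loads:
  point load 31 at a = 4.75: Pa²(3L − a)/(6EI) = 2769/EI
  point load 85.5 at a = 6.65: Pa²(3L − a)/(6EI) = 13769/EI
  UDL 8: wL⁴/(8EI) = 8145/EI
  δ_0 = 24683/EI
Flexibility coefficient — unit upward force at Q: δ_{QQ} = L³/(3EI) = 285.8/EI.
Compatibility at Q: δ_0 − R_Q·δ_{QQ} = 0, so R_Q = 24683/285.8 = 86.37 kN.
Moment equilibrium about P: M_P = Σ(load moments about P) − R_Q·L = 1077 − 86.37×9.5 = 256.3 kN·m.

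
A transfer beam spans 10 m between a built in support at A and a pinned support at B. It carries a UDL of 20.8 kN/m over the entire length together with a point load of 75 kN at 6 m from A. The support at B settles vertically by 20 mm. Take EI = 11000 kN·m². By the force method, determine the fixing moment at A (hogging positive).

M_A = 392.6 kN·m

Release the roller at B. Primary structure: cantilever fixed at A.
Deflection at B on the released cantilever, summing each load's contribution:
  UDL 20.8: wL⁴/(8EI) = 26000/EI
  point load 75 at a = 6: Pa²(3L − a)/(6EI) = 10800/EI
  δ_0 = 36800/EI
Tip deflection under a unit load at B: L³/(3EI) = 333.3/EI.
With EI = 11000 kN·m²: δ_0 = 3.3455 m and δ_{BB} = 0.030303 m/kN.
Compatibility — the beam at B must follow the support down by 0.02 m: δ_0 − R_B·δ_{BB} = 0.02, so R_B = (3.3455 − 0.02)/0.030303 = 109.7 kN.
Moment equilibrium about A: M_A = Σ(load moments about A) − R_B·L = 1490 − 109.7×10 = 392.6 kN·m.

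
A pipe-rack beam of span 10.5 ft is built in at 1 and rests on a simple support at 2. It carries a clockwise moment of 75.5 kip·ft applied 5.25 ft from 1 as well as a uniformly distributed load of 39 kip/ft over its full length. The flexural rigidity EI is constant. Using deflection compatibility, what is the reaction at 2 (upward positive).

Take the reaction at 2 as the redundant and release it; the primary structure is a cantilever fixed at 1.
Free-end deflection of the primary structure under the applied loading (downward +):
  clockwise couple 75.5 at a = 5.25: M₀a(2L − a)/(2EI) = 3121/EI
  UDL 39: wL⁴/(8EI) = 59256/EI
  δ_0 = 62377/EI
Tip deflection under a unit load at 2: L³/(3EI) = 385.9/EI.
Compatibility at 2: δ_0 − R_2·δ_{22} = 0, so R_2 = 62377/385.9 = 161.7 kip.

R_2 = 161.7 kip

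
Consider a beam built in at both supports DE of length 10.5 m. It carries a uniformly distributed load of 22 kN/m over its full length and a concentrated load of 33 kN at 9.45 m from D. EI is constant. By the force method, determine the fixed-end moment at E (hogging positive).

Take the two fixed-end moments M_D, M_E as redundants; the released structure is the simple span DE.
Simple-span end rotations at D and E under the given loads:
  at D: UDL 22: wL³/(24EI) = 1061/EI
  at E: UDL 22: wL³/(24EI) = 1061/EI
  at D: point load 33 at a = 9.45: Pab(L + b)/(6LEI) = 60.03/EI
  at E: point load 33 at a = 9.45: Pab(L + a)/(6LEI) = 103.7/EI
  θ_D0 = 1121/EI,  θ_E0 = 1165/EI
Flexibility coefficients: a unit moment at one end gives L/(3EI) there and L/(6EI) at the far end, so f₁₁ = f₂₂ = 3.5/EI and f₁₂ = f₂₁ = 1.75/EI.
Compatibility — zero rotation at each built-in end:
  3.5 M_D + 1.75 M_E = 1121
  1.75 M_D + 3.5 M_E = 1165
Solving the pair gives M_D = 205.2 kN·m and M_E = 230.2 kN·m (hogging).

M_E = 230.2 kN·m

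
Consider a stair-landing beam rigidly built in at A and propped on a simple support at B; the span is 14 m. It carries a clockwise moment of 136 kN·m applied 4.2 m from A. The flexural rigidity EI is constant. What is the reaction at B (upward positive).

R_B = 7.431 kN

Choose R_B as the redundant. The primary structure is the cantilever fixed at A.
Downward deflection at the released point B due to the loads:
  clockwise couple 136 at a = 4.2: M₀a(2L − a)/(2EI) = 6797/EI
Tip deflection under a unit load at B: L³/(3EI) = 914.7/EI.
The prop prevents deflection at B: R_B = δ_0/δ_{BB} = 6797/914.7 = 7.431 kN.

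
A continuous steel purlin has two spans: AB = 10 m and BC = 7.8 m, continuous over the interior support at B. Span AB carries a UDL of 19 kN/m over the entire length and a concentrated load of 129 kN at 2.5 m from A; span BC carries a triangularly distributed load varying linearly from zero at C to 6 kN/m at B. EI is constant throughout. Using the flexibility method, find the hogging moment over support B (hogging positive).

M_B = 229 kN·m

Insert a hinge at B; M_B is the redundant, and each span becomes simply supported.
Rotations at B on the released spans (each span's end-slope, ×1/EI):
  span AB: UDL 19: wL³/(24EI) = 791.7/EI
  span AB: point load 129 at a = 2.5: Pab(L + a)/(6LEI) = 503.9/EI
  span BC: triangular load, peak 6: w₀L³/(45EI) = 63.27/EI
  relative rotation θ_0 = (1296 + 63.27)/EI = 1359/EI
A unit hogging moment at B produces rotation L₁/(3EI) + L₂/(3EI) = 5.933/EI.
Slope continuity at B: θ_0 = M_B·5.933/EI, so M_B = 1359/5.933 = 229 kN·m (hogging).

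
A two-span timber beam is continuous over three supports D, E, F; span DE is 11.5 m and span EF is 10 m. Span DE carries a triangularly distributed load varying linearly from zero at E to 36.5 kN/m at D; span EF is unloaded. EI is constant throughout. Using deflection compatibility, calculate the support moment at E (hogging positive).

Insert a hinge at E; M_E is the redundant, and each span becomes simply supported.
End slopes at the hinge E, treating each span as simply supported:
  span DE: triangular load, peak 36.5: 7w₀L³/(360EI) = 1079/EI
  relative rotation θ_0 = (1079 + 0)/EI = 1079/EI
A unit hogging moment at E produces rotation L₁/(3EI) + L₂/(3EI) = 7.167/EI.
Compatibility: M_E·(L₁+L₂)/(3EI) = θ_0, giving M_E = 150.6 kN·m (hogging).

M_E = 150.6 kN·m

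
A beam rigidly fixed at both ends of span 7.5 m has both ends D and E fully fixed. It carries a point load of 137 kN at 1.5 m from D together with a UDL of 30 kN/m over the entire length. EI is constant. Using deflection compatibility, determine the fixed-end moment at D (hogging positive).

Release both end moments; the primary structure is a simply-supported span DE with redundants M_D and M_E.
On the primary (simply-supported) span, the end slopes from the loading are:
  at D: point load 137 at a = 1.5: Pab(L + b)/(6LEI) = 369.9/EI
  at E: point load 137 at a = 1.5: Pab(L + a)/(6LEI) = 246.6/EI
  at D: UDL 30: wL³/(24EI) = 527.3/EI
  at E: UDL 30: wL³/(24EI) = 527.3/EI
  θ_D0 = 897.2/EI,  θ_E0 = 773.9/EI
Flexibility coefficients: a unit moment at one end gives L/(3EI) there and L/(6EI) at the far end, so f₁₁ = f₂₂ = 2.5/EI and f₁₂ = f₂₁ = 1.25/EI.
Compatibility — zero rotation at each built-in end:
  2.5 M_D + 1.25 M_E = 897.2
  1.25 M_D + 2.5 M_E = 773.9
Solving the pair gives M_D = 272.1 kN·m and M_E = 173.5 kN·m (hogging).

M_D = 272.1 kN·m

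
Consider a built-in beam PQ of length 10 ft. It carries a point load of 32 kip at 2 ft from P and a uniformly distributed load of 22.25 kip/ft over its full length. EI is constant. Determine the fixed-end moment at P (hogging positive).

M_P = 226.4 kip·ft

Release both end moments; the primary structure is a simply-supported span PQ with redundants M_P and M_Q.
On the primary (simply-supported) span, the end slopes from the loading are:
  at P: point load 32 at a = 2: Pab(L + b)/(6LEI) = 153.6/EI
  at Q: point load 32 at a = 2: Pab(L + a)/(6LEI) = 102.4/EI
  at P: UDL 22.25: wL³/(24EI) = 927.1/EI
  at Q: UDL 22.25: wL³/(24EI) = 927.1/EI
  θ_P0 = 1081/EI,  θ_Q0 = 1029/EI
Flexibility coefficients: a unit moment at one end gives L/(3EI) there and L/(6EI) at the far end, so f₁₁ = f₂₂ = 3.333/EI and f₁₂ = f₂₁ = 1.667/EI.
Compatibility — zero rotation at each built-in end:
  3.333 M_P + 1.667 M_Q = 1081
  1.667 M_P + 3.333 M_Q = 1029
Solving the pair gives M_P = 226.4 kip·ft and M_Q = 195.7 kip·ft (hogging).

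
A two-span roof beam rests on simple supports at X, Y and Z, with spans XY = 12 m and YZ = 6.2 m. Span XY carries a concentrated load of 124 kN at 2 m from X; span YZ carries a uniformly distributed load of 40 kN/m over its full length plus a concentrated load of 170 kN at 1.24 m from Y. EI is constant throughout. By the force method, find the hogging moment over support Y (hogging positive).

Take M_Y as the redundant. Released structure: two simple spans XY and YZ with a hinge at Y.
Rotations at Y on the released spans (each span's end-slope, ×1/EI):
  span XY: point load 124 at a = 2: Pab(L + a)/(6LEI) = 482.2/EI
  span YZ: UDL 40: wL³/(24EI) = 397.2/EI
  span YZ: point load 170 at a = 1.24: Pab(L + b)/(6LEI) = 313.7/EI
  relative rotation θ_0 = (482.2 + 710.9)/EI = 1193/EI
A unit hogging moment at Y produces rotation L₁/(3EI) + L₂/(3EI) = 6.067/EI.
Slope continuity at Y: θ_0 = M_Y·6.067/EI, so M_Y = 1193/6.067 = 196.7 kN·m (hogging).

M_Y = 196.7 kN·m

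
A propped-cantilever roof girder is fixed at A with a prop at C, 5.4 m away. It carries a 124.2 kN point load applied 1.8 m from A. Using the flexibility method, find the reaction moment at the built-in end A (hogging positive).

Release the roller at C. Primary structure: cantilever fixed at A.
Primary-structure tip deflection at C by superposition:
  point load 124.2 at a = 1.8: Pa²(3L − a)/(6EI) = 965.8/EI
Tip deflection under a unit load at C: L³/(3EI) = 52.49/EI.
Compatibility at C: δ_0 − R_C·δ_{CC} = 0, so R_C = 965.8/52.49 = 18.4 kN.
Moment equilibrium about A: M_A = Σ(load moments about A) − R_C·L = 223.6 − 18.4×5.4 = 124.2 kN·m.

M_A = 124.2 kN·m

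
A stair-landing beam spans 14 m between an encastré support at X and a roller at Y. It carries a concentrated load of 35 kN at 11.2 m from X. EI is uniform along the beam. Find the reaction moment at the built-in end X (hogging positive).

M_X = 47.04 kN·m

Release the roller at Y. Primary structure: cantilever fixed at X.
Free-end deflection of the primary structure under the applied loading (downward +):
  point load 35 at a = 11.2: Pa²(3L − a)/(6EI) = 22537/EI
Tip deflection under a unit load at Y: L³/(3EI) = 914.7/EI.
The prop prevents deflection at Y: R_Y = δ_0/δ_{YY} = 22537/914.7 = 24.64 kN.
Moment equilibrium about X: M_X = Σ(load moments about X) − R_Y·L = 392 − 24.64×14 = 47.04 kN·m.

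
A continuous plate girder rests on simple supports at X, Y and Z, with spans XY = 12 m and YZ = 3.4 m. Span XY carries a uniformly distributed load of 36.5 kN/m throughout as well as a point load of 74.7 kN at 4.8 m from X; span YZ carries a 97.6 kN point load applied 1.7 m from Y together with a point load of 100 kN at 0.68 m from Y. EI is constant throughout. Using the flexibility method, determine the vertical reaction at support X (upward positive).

R_X = 209.3 kN

Release continuity at Y by inserting a hinge; the redundant is the internal moment M_Y. The primary structure is two simply-supported spans XY and YZ.
Rotations at Y on the released spans (each span's end-slope, ×1/EI):
  span XY: UDL 36.5: wL³/(24EI) = 2628/EI
  span XY: point load 74.7 at a = 4.8: Pab(L + a)/(6LEI) = 602.4/EI
  span YZ: point load 97.6 at a = 1.7: Pab(L + b)/(6LEI) = 70.52/EI
  span YZ: point load 100 at a = 0.68: Pab(L + b)/(6LEI) = 55.49/EI
  relative rotation θ_0 = (3230 + 126)/EI = 3356/EI
A unit hogging moment at Y produces rotation L₁/(3EI) + L₂/(3EI) = 5.133/EI.
Compatibility: M_Y·(L₁+L₂)/(3EI) = θ_0, giving M_Y = 653.8 kN·m (hogging).
Span XY, ΣM about X with M_Y applied at Y: R_Y^{XY}·12 = 2987 + 653.8, so R_Y^{XY} = 303.4 kN and R_X = 512.7 − 303.4 = 209.3 kN.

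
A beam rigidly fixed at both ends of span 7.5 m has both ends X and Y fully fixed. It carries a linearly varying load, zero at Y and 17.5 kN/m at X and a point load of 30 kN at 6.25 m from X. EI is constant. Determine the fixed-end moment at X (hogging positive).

Release both end moments; the primary structure is a simply-supported span XY with redundants M_X and M_Y.
End rotations of the released simple span under the applied load (×1/EI):
  at X: triangular load, peak 17.5: w₀L³/(45EI) = 164.1/EI
  at Y: triangular load, peak 17.5: 7w₀L³/(360EI) = 143.6/EI
  at X: point load 30 at a = 6.25: Pab(L + b)/(6LEI) = 45.57/EI
  at Y: point load 30 at a = 6.25: Pab(L + a)/(6LEI) = 71.61/EI
  θ_X0 = 209.6/EI,  θ_Y0 = 215.2/EI
Flexibility coefficients: a unit moment at one end gives L/(3EI) there and L/(6EI) at the far end, so f₁₁ = f₂₂ = 2.5/EI and f₁₂ = f₂₁ = 1.25/EI.
Compatibility — zero rotation at each built-in end:
  2.5 M_X + 1.25 M_Y = 209.6
  1.25 M_X + 2.5 M_Y = 215.2
Solving the pair gives M_X = 54.43 kN·m and M_Y = 58.85 kN·m (hogging).

M_X = 54.43 kN·m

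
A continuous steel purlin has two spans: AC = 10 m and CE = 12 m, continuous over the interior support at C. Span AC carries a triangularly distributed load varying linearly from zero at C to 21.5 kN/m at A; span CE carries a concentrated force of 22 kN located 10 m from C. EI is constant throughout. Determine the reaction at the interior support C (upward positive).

R_C = 52.09 kN

Release continuity at C by inserting a hinge; the redundant is the internal moment M_C. The primary structure is two simply-supported spans AC and CE.
End slopes at the hinge C, treating each span as simply supported:
  span AC: triangular load, peak 21.5: 7w₀L³/(360EI) = 418.1/EI
  span CE: point load 22 at a = 10: Pab(L + b)/(6LEI) = 85.56/EI
  relative rotation θ_0 = (418.1 + 85.56)/EI = 503.6/EI
A unit hogging moment at C produces rotation L₁/(3EI) + L₂/(3EI) = 7.333/EI.
Compatibility: M_C·(L₁+L₂)/(3EI) = θ_0, giving M_C = 68.67 kN·m (hogging).
Span AC, ΣM about A with M_C applied at C: R_C^{AC}·10 = 358.3 + 68.67, so R_C^{AC} = 42.7 kN and R_A = 107.5 − 42.7 = 64.8 kN.
Span CE, ΣM about E: R_C^{CE}·12 = 44 + 68.67, so R_C^{CE} = 9.39 kN and R_E = 22 − 9.39 = 12.61 kN.
R_C = 42.7 + 9.39 = 52.09 kN.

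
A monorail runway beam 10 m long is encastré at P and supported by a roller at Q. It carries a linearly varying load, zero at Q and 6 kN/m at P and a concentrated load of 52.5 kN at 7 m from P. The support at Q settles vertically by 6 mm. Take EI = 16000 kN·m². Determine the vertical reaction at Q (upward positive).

R_Q = 35.3 kN

Release the roller at Q. Primary structure: cantilever fixed at P.
Primary-structure tip deflection at Q by superposition:
  triangular load, peak 6 at the fixed end: w₀L⁴/(30EI) = 2000/EI
  point load 52.5 at a = 7: Pa²(3L − a)/(6EI) = 9861/EI
  δ_0 = 11861/EI
Flexibility coefficient — unit upward force at Q: δ_{QQ} = L³/(3EI) = 333.3/EI.
With EI = 16000 kN·m²: δ_0 = 0.74133 m and δ_{QQ} = 0.020833 m/kN.
Compatibility — the beam at Q must follow the support down by 0.006 m: δ_0 − R_Q·δ_{QQ} = 0.006, so R_Q = (0.74133 − 0.006)/0.020833 = 35.3 kN.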